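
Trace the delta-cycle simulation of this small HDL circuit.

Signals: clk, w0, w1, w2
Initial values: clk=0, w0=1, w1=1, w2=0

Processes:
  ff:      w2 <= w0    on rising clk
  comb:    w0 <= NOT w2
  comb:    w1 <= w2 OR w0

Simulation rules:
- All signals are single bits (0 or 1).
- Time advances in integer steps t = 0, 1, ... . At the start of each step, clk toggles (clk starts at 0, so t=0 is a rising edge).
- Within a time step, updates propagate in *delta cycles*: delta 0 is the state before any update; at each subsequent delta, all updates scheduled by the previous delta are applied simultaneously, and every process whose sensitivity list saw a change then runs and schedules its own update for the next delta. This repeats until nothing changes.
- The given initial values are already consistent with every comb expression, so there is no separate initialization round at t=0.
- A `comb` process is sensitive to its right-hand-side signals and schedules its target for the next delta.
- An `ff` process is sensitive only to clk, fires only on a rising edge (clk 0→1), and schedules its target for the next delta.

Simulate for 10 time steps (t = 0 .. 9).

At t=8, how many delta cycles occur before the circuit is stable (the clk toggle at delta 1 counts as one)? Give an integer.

[bits: w1,w0,clk,w2]
t=0: Δ0=1100 Δ1=1110 Δ2=1111 Δ3=1011 | 3Δ
t=1: Δ0=1011 Δ1=1001 | 1Δ
t=2: Δ0=1001 Δ1=1011 Δ2=1010 Δ3=0110 Δ4=1110 | 4Δ
t=3: Δ0=1110 Δ1=1100 | 1Δ
t=4: Δ0=1100 Δ1=1110 Δ2=1111 Δ3=1011 | 3Δ
t=5: Δ0=1011 Δ1=1001 | 1Δ
t=6: Δ0=1001 Δ1=1011 Δ2=1010 Δ3=0110 Δ4=1110 | 4Δ
t=7: Δ0=1110 Δ1=1100 | 1Δ
t=8: Δ0=1100 Δ1=1110 Δ2=1111 Δ3=1011 | 3Δ
t=9: Δ0=1011 Δ1=1001 | 1Δ

3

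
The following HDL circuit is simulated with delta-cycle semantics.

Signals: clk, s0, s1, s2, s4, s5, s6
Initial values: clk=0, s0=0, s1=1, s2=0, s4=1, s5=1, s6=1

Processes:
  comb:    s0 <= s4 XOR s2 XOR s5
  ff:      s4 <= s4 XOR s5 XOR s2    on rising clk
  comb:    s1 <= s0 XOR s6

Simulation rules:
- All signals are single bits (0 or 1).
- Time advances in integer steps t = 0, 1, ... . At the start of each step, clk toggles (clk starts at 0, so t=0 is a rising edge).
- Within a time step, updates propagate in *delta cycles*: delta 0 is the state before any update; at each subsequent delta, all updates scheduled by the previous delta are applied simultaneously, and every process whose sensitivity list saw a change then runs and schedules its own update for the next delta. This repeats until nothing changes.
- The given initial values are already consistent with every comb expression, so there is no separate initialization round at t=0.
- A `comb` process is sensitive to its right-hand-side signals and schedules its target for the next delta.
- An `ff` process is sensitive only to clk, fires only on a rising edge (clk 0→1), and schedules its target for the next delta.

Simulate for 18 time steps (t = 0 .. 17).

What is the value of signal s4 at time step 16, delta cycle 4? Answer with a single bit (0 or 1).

0

[bits: s0,s1,clk,s6,s4,s2,s5]
t=0: Δ0=0101101 Δ1=0111101 Δ2=0111001 Δ3=1111001 Δ4=1011001 | 4Δ
t=1: Δ0=1011001 Δ1=1001001 | 1Δ
t=2: Δ0=1001001 Δ1=1011001 Δ2=1011101 Δ3=0011101 Δ4=0111101 | 4Δ
t=3: Δ0=0111101 Δ1=0101101 | 1Δ
t=4: Δ0=0101101 Δ1=0111101 Δ2=0111001 Δ3=1111001 Δ4=1011001 | 4Δ
t=5: Δ0=1011001 Δ1=1001001 | 1Δ
t=6: Δ0=1001001 Δ1=1011001 Δ2=1011101 Δ3=0011101 Δ4=0111101 | 4Δ
t=7: Δ0=0111101 Δ1=0101101 | 1Δ
t=8: Δ0=0101101 Δ1=0111101 Δ2=0111001 Δ3=1111001 Δ4=1011001 | 4Δ
t=9: Δ0=1011001 Δ1=1001001 | 1Δ
t=10: Δ0=1001001 Δ1=1011001 Δ2=1011101 Δ3=0011101 Δ4=0111101 | 4Δ
t=11: Δ0=0111101 Δ1=0101101 | 1Δ
t=12: Δ0=0101101 Δ1=0111101 Δ2=0111001 Δ3=1111001 Δ4=1011001 | 4Δ
t=13: Δ0=1011001 Δ1=1001001 | 1Δ
t=14: Δ0=1001001 Δ1=1011001 Δ2=1011101 Δ3=0011101 Δ4=0111101 | 4Δ
t=15: Δ0=0111101 Δ1=0101101 | 1Δ
t=16: Δ0=0101101 Δ1=0111101 Δ2=0111001 Δ3=1111001 Δ4=1011001 | 4Δ
t=17: Δ0=1011001 Δ1=1001001 | 1Δ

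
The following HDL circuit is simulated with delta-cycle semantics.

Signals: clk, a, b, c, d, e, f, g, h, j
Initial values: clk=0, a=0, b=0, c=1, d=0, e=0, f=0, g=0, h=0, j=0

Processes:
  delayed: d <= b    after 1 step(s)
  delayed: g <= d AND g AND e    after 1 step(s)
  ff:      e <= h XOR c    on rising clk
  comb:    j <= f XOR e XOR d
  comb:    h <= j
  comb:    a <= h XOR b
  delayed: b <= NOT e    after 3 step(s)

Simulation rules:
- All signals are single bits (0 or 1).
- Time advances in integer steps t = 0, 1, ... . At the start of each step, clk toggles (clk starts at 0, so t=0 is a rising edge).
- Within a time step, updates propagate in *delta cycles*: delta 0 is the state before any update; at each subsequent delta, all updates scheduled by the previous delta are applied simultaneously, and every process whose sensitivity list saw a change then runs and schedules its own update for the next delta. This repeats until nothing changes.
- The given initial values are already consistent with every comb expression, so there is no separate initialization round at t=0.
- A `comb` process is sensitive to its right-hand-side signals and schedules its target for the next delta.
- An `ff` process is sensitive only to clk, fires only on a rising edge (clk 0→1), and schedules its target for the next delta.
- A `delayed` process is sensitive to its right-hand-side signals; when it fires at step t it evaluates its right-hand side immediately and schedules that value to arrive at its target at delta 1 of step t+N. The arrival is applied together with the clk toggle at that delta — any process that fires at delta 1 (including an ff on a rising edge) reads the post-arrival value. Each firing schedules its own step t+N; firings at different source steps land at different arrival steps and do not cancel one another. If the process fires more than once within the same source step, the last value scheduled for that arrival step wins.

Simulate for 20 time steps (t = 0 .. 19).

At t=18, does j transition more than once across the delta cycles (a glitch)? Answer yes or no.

[bits: e,c,d,j,b,clk,f,a,g,h]
t=0: Δ0=0100000000 Δ1=0100010000 Δ2=1100010000 Δ3=1101010000 Δ4=1101010001 Δ5=1101010101 | 5Δ
t=1: Δ0=1101010101 Δ1=1101000101 | 1Δ
t=2: Δ0=1101000101 Δ1=1101010101 Δ2=0101010101 Δ3=0100010101 Δ4=0100010100 Δ5=0100010000 | 5Δ
t=3: Δ0=0100010000 Δ1=0100000000 | 1Δ
t=4: Δ0=0100000000 Δ1=0100010000 Δ2=1100010000 Δ3=1101010000 Δ4=1101010001 Δ5=1101010101 | 5Δ
t=5: Δ0=1101010101 Δ1=1101100101 Δ2=1101100001 | 2Δ
t=6: Δ0=1101100001 Δ1=1111110001 Δ2=0110110001 Δ3=0111110000 Δ4=0111110101 Δ5=0111110001 | 5Δ
t=7: Δ0=0111110001 Δ1=0111000001 Δ2=0111000101 | 2Δ
t=8: Δ0=0111000101 Δ1=0101010101 Δ2=0100010101 Δ3=0100010100 Δ4=0100010000 | 4Δ
t=9: Δ0=0100010000 Δ1=0100100000 Δ2=0100100100 | 2Δ
t=10: Δ0=0100100100 Δ1=0110110100 Δ2=1111110100 Δ3=1110110101 Δ4=1110110000 Δ5=1110110100 | 5Δ
t=11: Δ0=1110110100 Δ1=1110100100 | 1Δ
t=12: Δ0=1110100100 Δ1=1110110100 | 1Δ
t=13: Δ0=1110110100 Δ1=1110000100 Δ2=1110000000 | 2Δ
t=14: Δ0=1110000000 Δ1=1100010000 Δ2=1101010000 Δ3=1101010001 Δ4=1101010101 | 4Δ
t=15: Δ0=1101010101 Δ1=1101000101 | 1Δ
t=16: Δ0=1101000101 Δ1=1101010101 Δ2=0101010101 Δ3=0100010101 Δ4=0100010100 Δ5=0100010000 | 5Δ
t=17: Δ0=0100010000 Δ1=0100000000 | 1Δ
t=18: Δ0=0100000000 Δ1=0100010000 Δ2=1100010000 Δ3=1101010000 Δ4=1101010001 Δ5=1101010101 | 5Δ
t=19: Δ0=1101010101 Δ1=1101100101 Δ2=1101100001 | 2Δ

no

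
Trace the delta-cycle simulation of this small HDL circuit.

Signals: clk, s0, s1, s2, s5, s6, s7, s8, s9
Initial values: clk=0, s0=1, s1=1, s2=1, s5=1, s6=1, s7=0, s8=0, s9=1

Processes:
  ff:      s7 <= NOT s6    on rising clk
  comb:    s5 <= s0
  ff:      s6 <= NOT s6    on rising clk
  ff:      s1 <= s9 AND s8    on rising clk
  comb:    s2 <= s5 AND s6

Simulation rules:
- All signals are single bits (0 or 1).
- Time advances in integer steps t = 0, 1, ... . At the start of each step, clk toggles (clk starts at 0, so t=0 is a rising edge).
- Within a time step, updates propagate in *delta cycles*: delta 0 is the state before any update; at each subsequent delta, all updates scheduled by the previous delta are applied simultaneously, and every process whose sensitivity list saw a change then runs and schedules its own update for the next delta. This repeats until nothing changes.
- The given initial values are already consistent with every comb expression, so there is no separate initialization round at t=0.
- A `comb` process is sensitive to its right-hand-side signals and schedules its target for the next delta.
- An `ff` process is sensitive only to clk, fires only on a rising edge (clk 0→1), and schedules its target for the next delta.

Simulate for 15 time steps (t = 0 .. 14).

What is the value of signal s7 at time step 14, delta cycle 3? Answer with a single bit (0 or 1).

t=0 Δ0: s2=1 s9=1 s8=0 s0=1 s5=1 s6=1 s1=1 clk=0 s7=0
  Δ1: clk:0→1
  Δ2: s6:1→0, s1:1→0
  Δ3: s2:1→0
  (3Δ to stable)
t=1 Δ0: s2=0 s9=1 s8=0 s0=1 s5=1 s6=0 s1=0 clk=1 s7=0
  Δ1: clk:1→0
  (1Δ to stable)
t=2 Δ0: s2=0 s9=1 s8=0 s0=1 s5=1 s6=0 s1=0 clk=0 s7=0
  Δ1: clk:0→1
  Δ2: s6:0→1, s7:0→1
  Δ3: s2:0→1
  (3Δ to stable)
t=3 Δ0: s2=1 s9=1 s8=0 s0=1 s5=1 s6=1 s1=0 clk=1 s7=1
  Δ1: clk:1→0
  (1Δ to stable)
t=4 Δ0: s2=1 s9=1 s8=0 s0=1 s5=1 s6=1 s1=0 clk=0 s7=1
  Δ1: clk:0→1
  Δ2: s6:1→0, s7:1→0
  Δ3: s2:1→0
  (3Δ to stable)
t=5 Δ0: s2=0 s9=1 s8=0 s0=1 s5=1 s6=0 s1=0 clk=1 s7=0
  Δ1: clk:1→0
  (1Δ to stable)
t=6 Δ0: s2=0 s9=1 s8=0 s0=1 s5=1 s6=0 s1=0 clk=0 s7=0
  Δ1: clk:0→1
  Δ2: s6:0→1, s7:0→1
  Δ3: s2:0→1
  (3Δ to stable)
t=7 Δ0: s2=1 s9=1 s8=0 s0=1 s5=1 s6=1 s1=0 clk=1 s7=1
  Δ1: clk:1→0
  (1Δ to stable)
t=8 Δ0: s2=1 s9=1 s8=0 s0=1 s5=1 s6=1 s1=0 clk=0 s7=1
  Δ1: clk:0→1
  Δ2: s6:1→0, s7:1→0
  Δ3: s2:1→0
  (3Δ to stable)
t=9 Δ0: s2=0 s9=1 s8=0 s0=1 s5=1 s6=0 s1=0 clk=1 s7=0
  Δ1: clk:1→0
  (1Δ to stable)
t=10 Δ0: s2=0 s9=1 s8=0 s0=1 s5=1 s6=0 s1=0 clk=0 s7=0
  Δ1: clk:0→1
  Δ2: s6:0→1, s7:0→1
  Δ3: s2:0→1
  (3Δ to stable)
t=11 Δ0: s2=1 s9=1 s8=0 s0=1 s5=1 s6=1 s1=0 clk=1 s7=1
  Δ1: clk:1→0
  (1Δ to stable)
t=12 Δ0: s2=1 s9=1 s8=0 s0=1 s5=1 s6=1 s1=0 clk=0 s7=1
  Δ1: clk:0→1
  Δ2: s6:1→0, s7:1→0
  Δ3: s2:1→0
  (3Δ to stable)
t=13 Δ0: s2=0 s9=1 s8=0 s0=1 s5=1 s6=0 s1=0 clk=1 s7=0
  Δ1: clk:1→0
  (1Δ to stable)
t=14 Δ0: s2=0 s9=1 s8=0 s0=1 s5=1 s6=0 s1=0 clk=0 s7=0
  Δ1: clk:0→1
  Δ2: s6:0→1, s7:0→1
  Δ3: s2:0→1
  (3Δ to stable)

1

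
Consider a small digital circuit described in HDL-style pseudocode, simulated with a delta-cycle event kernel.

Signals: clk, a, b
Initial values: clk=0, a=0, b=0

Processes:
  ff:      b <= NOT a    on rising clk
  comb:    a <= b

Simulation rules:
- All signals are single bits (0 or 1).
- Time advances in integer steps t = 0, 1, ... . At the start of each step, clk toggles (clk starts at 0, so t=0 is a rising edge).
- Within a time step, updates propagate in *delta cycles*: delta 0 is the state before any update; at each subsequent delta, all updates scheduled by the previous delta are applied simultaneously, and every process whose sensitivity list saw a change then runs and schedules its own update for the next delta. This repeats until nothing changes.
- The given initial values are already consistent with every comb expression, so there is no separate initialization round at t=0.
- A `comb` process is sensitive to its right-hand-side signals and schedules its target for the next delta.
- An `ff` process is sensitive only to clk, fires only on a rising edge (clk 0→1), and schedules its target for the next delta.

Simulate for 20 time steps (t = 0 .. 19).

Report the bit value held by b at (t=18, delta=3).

0

t0.Δ0 clk=0 a=0 b=0
t0.Δ1 clk=1 a=0 b=0
t0.Δ2 clk=1 a=0 b=1
t0.Δ3 clk=1 a=1 b=1
t1.Δ0 clk=1 a=1 b=1
t1.Δ1 clk=0 a=1 b=1
t2.Δ0 clk=0 a=1 b=1
t2.Δ1 clk=1 a=1 b=1
t2.Δ2 clk=1 a=1 b=0
t2.Δ3 clk=1 a=0 b=0
t3.Δ0 clk=1 a=0 b=0
t3.Δ1 clk=0 a=0 b=0
t4.Δ0 clk=0 a=0 b=0
t4.Δ1 clk=1 a=0 b=0
t4.Δ2 clk=1 a=0 b=1
t4.Δ3 clk=1 a=1 b=1
t5.Δ0 clk=1 a=1 b=1
t5.Δ1 clk=0 a=1 b=1
t6.Δ0 clk=0 a=1 b=1
t6.Δ1 clk=1 a=1 b=1
t6.Δ2 clk=1 a=1 b=0
t6.Δ3 clk=1 a=0 b=0
t7.Δ0 clk=1 a=0 b=0
t7.Δ1 clk=0 a=0 b=0
t8.Δ0 clk=0 a=0 b=0
t8.Δ1 clk=1 a=0 b=0
t8.Δ2 clk=1 a=0 b=1
t8.Δ3 clk=1 a=1 b=1
t9.Δ0 clk=1 a=1 b=1
t9.Δ1 clk=0 a=1 b=1
t10.Δ0 clk=0 a=1 b=1
t10.Δ1 clk=1 a=1 b=1
t10.Δ2 clk=1 a=1 b=0
t10.Δ3 clk=1 a=0 b=0
t11.Δ0 clk=1 a=0 b=0
t11.Δ1 clk=0 a=0 b=0
t12.Δ0 clk=0 a=0 b=0
t12.Δ1 clk=1 a=0 b=0
t12.Δ2 clk=1 a=0 b=1
t12.Δ3 clk=1 a=1 b=1
t13.Δ0 clk=1 a=1 b=1
t13.Δ1 clk=0 a=1 b=1
t14.Δ0 clk=0 a=1 b=1
t14.Δ1 clk=1 a=1 b=1
t14.Δ2 clk=1 a=1 b=0
t14.Δ3 clk=1 a=0 b=0
t15.Δ0 clk=1 a=0 b=0
t15.Δ1 clk=0 a=0 b=0
t16.Δ0 clk=0 a=0 b=0
t16.Δ1 clk=1 a=0 b=0
t16.Δ2 clk=1 a=0 b=1
t16.Δ3 clk=1 a=1 b=1
t17.Δ0 clk=1 a=1 b=1
t17.Δ1 clk=0 a=1 b=1
t18.Δ0 clk=0 a=1 b=1
t18.Δ1 clk=1 a=1 b=1
t18.Δ2 clk=1 a=1 b=0
t18.Δ3 clk=1 a=0 b=0
t19.Δ0 clk=1 a=0 b=0
t19.Δ1 clk=0 a=0 b=0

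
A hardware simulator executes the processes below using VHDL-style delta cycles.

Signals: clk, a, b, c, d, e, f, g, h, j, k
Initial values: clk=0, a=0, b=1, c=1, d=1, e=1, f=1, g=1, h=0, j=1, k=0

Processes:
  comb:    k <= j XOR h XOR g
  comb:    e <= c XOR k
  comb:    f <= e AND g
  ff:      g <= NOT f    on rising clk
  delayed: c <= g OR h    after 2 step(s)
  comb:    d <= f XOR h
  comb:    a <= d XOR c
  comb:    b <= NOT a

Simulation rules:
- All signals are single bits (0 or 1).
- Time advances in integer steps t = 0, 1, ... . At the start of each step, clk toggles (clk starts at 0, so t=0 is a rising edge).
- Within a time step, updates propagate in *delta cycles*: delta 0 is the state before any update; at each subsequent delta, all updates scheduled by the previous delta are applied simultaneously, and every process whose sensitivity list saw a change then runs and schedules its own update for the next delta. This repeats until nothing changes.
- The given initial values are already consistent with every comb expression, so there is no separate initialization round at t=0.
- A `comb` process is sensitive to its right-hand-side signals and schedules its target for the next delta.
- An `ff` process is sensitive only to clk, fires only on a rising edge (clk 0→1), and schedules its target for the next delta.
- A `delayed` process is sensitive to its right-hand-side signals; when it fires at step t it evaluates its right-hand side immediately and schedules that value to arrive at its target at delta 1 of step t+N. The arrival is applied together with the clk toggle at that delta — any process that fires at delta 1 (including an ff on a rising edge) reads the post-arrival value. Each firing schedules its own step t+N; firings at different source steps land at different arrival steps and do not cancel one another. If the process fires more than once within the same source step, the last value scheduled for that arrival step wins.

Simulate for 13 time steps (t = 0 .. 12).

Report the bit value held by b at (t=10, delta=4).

t=0 Δ0: clk=0 a=0 h=0 b=1 g=1 c=1 j=1 f=1 d=1 k=0 e=1
  Δ1: clk:0→1
  Δ2: g:1→0
  Δ3: f:1→0, k:0→1
  Δ4: d:1→0, e:1→0
  Δ5: a:0→1
  Δ6: b:1→0
  (6Δ to stable)
t=1 Δ0: clk=1 a=1 h=0 b=0 g=0 c=1 j=1 f=0 d=0 k=1 e=0
  Δ1: clk:1→0
  (1Δ to stable)
t=2 Δ0: clk=0 a=1 h=0 b=0 g=0 c=1 j=1 f=0 d=0 k=1 e=0
  Δ1: clk:0→1, c:1→0
  Δ2: a:1→0, g:0→1, e:0→1
  Δ3: b:0→1, f:0→1, k:1→0
  Δ4: d:0→1, e:1→0
  Δ5: a:0→1, f:1→0
  Δ6: b:1→0, d:1→0
  Δ7: a:1→0
  Δ8: b:0→1
  (8Δ to stable)
t=3 Δ0: clk=1 a=0 h=0 b=1 g=1 c=0 j=1 f=0 d=0 k=0 e=0
  Δ1: clk:1→0
  (1Δ to stable)
t=4 Δ0: clk=0 a=0 h=0 b=1 g=1 c=0 j=1 f=0 d=0 k=0 e=0
  Δ1: clk:0→1, c:0→1
  Δ2: a:0→1, e:0→1
  Δ3: b:1→0, f:0→1
  Δ4: d:0→1
  Δ5: a:1→0
  Δ6: b:0→1
  (6Δ to stable)
t=5 Δ0: clk=1 a=0 h=0 b=1 g=1 c=1 j=1 f=1 d=1 k=0 e=1
  Δ1: clk:1→0
  (1Δ to stable)
t=6 Δ0: clk=0 a=0 h=0 b=1 g=1 c=1 j=1 f=1 d=1 k=0 e=1
  Δ1: clk:0→1
  Δ2: g:1→0
  Δ3: f:1→0, k:0→1
  Δ4: d:1→0, e:1→0
  Δ5: a:0→1
  Δ6: b:1→0
  (6Δ to stable)
t=7 Δ0: clk=1 a=1 h=0 b=0 g=0 c=1 j=1 f=0 d=0 k=1 e=0
  Δ1: clk:1→0
  (1Δ to stable)
t=8 Δ0: clk=0 a=1 h=0 b=0 g=0 c=1 j=1 f=0 d=0 k=1 e=0
  Δ1: clk:0→1, c:1→0
  Δ2: a:1→0, g:0→1, e:0→1
  Δ3: b:0→1, f:0→1, k:1→0
  Δ4: d:0→1, e:1→0
  Δ5: a:0→1, f:1→0
  Δ6: b:1→0, d:1→0
  Δ7: a:1→0
  Δ8: b:0→1
  (8Δ to stable)
t=9 Δ0: clk=1 a=0 h=0 b=1 g=1 c=0 j=1 f=0 d=0 k=0 e=0
  Δ1: clk:1→0
  (1Δ to stable)
t=10 Δ0: clk=0 a=0 h=0 b=1 g=1 c=0 j=1 f=0 d=0 k=0 e=0
  Δ1: clk:0→1, c:0→1
  Δ2: a:0→1, e:0→1
  Δ3: b:1→0, f:0→1
  Δ4: d:0→1
  Δ5: a:1→0
  Δ6: b:0→1
  (6Δ to stable)
t=11 Δ0: clk=1 a=0 h=0 b=1 g=1 c=1 j=1 f=1 d=1 k=0 e=1
  Δ1: clk:1→0
  (1Δ to stable)
t=12 Δ0: clk=0 a=0 h=0 b=1 g=1 c=1 j=1 f=1 d=1 k=0 e=1
  Δ1: clk:0→1
  Δ2: g:1→0
  Δ3: f:1→0, k:0→1
  Δ4: d:1→0, e:1→0
  Δ5: a:0→1
  Δ6: b:1→0
  (6Δ to stable)

0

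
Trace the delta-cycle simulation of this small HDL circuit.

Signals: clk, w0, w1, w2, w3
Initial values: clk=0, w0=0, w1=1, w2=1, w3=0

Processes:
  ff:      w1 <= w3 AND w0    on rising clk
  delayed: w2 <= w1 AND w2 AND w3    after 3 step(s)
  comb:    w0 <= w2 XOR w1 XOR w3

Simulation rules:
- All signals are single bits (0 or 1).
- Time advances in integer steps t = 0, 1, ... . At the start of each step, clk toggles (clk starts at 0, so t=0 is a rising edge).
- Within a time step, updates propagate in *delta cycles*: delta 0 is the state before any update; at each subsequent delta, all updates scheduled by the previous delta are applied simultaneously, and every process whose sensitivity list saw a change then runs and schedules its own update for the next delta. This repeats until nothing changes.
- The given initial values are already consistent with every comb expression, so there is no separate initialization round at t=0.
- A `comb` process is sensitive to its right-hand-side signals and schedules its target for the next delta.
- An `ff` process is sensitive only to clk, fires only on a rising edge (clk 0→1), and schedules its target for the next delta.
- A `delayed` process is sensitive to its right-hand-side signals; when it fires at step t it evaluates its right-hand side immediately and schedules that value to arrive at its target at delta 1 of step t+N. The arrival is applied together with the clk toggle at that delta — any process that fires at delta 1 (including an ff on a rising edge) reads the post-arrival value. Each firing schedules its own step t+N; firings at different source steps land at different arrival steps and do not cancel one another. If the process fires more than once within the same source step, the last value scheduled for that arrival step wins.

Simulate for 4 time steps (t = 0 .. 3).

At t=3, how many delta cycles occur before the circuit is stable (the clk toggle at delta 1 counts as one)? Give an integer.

2

[bits: w3,w1,w2,w0,clk]
t=0: Δ0=01100 Δ1=01101 Δ2=00101 Δ3=00111 | 3Δ
t=1: Δ0=00111 Δ1=00110 | 1Δ
t=2: Δ0=00110 Δ1=00111 | 1Δ
t=3: Δ0=00111 Δ1=00010 Δ2=00000 | 2Δ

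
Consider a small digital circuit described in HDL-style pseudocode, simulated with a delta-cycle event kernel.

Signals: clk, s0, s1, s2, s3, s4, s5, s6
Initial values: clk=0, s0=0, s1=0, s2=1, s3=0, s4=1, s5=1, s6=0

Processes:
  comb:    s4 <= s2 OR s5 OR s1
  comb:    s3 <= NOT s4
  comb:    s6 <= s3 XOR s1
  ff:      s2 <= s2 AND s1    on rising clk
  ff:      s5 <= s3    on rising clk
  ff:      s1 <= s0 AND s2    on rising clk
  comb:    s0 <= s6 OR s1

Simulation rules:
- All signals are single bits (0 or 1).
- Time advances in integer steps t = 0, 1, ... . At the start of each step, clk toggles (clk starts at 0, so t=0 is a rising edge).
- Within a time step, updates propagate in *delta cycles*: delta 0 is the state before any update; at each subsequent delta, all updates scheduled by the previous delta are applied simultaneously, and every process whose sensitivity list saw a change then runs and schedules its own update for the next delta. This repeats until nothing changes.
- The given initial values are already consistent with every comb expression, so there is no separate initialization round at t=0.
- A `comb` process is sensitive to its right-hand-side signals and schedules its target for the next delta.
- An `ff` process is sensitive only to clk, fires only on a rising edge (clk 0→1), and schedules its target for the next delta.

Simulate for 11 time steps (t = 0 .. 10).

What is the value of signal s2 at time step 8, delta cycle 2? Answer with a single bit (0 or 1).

0

[bits: s2,s3,clk,s0,s5,s4,s6,s1]
t=0: Δ0=10001100 Δ1=10101100 Δ2=00100100 Δ3=00100000 Δ4=01100000 Δ5=01100010 Δ6=01110010 | 6Δ
t=1: Δ0=01110010 Δ1=01010010 | 1Δ
t=2: Δ0=01010010 Δ1=01110010 Δ2=01111010 Δ3=01111110 Δ4=00111110 Δ5=00111100 Δ6=00101100 | 6Δ
t=3: Δ0=00101100 Δ1=00001100 | 1Δ
t=4: Δ0=00001100 Δ1=00101100 Δ2=00100100 Δ3=00100000 Δ4=01100000 Δ5=01100010 Δ6=01110010 | 6Δ
t=5: Δ0=01110010 Δ1=01010010 | 1Δ
t=6: Δ0=01010010 Δ1=01110010 Δ2=01111010 Δ3=01111110 Δ4=00111110 Δ5=00111100 Δ6=00101100 | 6Δ
t=7: Δ0=00101100 Δ1=00001100 | 1Δ
t=8: Δ0=00001100 Δ1=00101100 Δ2=00100100 Δ3=00100000 Δ4=01100000 Δ5=01100010 Δ6=01110010 | 6Δ
t=9: Δ0=01110010 Δ1=01010010 | 1Δ
t=10: Δ0=01010010 Δ1=01110010 Δ2=01111010 Δ3=01111110 Δ4=00111110 Δ5=00111100 Δ6=00101100 | 6Δ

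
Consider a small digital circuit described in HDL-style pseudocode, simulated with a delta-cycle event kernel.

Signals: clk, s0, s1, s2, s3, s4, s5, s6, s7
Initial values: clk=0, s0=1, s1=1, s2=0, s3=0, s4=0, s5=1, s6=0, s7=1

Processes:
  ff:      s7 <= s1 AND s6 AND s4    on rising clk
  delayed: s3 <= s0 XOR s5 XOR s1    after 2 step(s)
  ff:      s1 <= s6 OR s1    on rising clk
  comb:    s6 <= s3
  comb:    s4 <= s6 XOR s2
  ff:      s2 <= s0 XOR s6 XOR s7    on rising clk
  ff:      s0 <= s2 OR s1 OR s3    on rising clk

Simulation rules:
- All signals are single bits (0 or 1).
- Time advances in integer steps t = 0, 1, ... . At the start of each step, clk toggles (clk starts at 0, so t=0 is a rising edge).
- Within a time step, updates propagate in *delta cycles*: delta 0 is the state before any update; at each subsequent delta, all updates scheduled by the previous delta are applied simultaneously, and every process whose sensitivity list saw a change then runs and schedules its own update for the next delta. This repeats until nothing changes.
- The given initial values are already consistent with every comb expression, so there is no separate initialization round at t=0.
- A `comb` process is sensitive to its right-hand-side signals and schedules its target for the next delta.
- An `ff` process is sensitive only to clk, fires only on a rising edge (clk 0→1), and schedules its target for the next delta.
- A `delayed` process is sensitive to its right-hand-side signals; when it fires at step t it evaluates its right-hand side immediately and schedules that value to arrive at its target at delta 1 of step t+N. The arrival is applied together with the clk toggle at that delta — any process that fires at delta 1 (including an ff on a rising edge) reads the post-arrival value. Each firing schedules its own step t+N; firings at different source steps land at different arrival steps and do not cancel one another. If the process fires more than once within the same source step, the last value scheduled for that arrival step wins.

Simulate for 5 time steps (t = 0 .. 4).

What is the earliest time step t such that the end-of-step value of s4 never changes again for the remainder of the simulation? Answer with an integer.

[bits: s6,s5,s7,s1,clk,s2,s4,s0,s3]
t=0: Δ0=011100010 Δ1=011110010 Δ2=010110010 | 2Δ
t=1: Δ0=010110010 Δ1=010100010 | 1Δ
t=2: Δ0=010100010 Δ1=010110010 Δ2=010111010 Δ3=010111110 | 3Δ
t=3: Δ0=010111110 Δ1=010101110 | 1Δ
t=4: Δ0=010101110 Δ1=010111110 | 1Δ

2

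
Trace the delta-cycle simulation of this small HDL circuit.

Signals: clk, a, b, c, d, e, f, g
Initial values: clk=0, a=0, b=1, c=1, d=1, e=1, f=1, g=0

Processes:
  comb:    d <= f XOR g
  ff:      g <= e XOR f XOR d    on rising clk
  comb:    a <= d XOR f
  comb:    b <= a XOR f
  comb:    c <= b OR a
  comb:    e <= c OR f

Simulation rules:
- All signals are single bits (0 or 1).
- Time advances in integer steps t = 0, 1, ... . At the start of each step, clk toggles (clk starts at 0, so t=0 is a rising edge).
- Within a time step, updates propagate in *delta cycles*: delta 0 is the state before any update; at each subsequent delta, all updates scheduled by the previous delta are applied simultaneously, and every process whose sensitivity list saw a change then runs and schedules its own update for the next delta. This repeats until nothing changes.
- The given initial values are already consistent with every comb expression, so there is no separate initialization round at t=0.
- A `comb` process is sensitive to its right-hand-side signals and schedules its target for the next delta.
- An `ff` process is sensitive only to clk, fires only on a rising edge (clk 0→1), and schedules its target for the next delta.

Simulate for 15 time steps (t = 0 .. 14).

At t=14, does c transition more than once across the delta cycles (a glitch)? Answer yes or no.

yes

t0.Δ0 c=1 e=1 a=0 g=0 clk=0 b=1 d=1 f=1
t0.Δ1 c=1 e=1 a=0 g=0 clk=1 b=1 d=1 f=1
t0.Δ2 c=1 e=1 a=0 g=1 clk=1 b=1 d=1 f=1
t0.Δ3 c=1 e=1 a=0 g=1 clk=1 b=1 d=0 f=1
t0.Δ4 c=1 e=1 a=1 g=1 clk=1 b=1 d=0 f=1
t0.Δ5 c=1 e=1 a=1 g=1 clk=1 b=0 d=0 f=1
t1.Δ0 c=1 e=1 a=1 g=1 clk=1 b=0 d=0 f=1
t1.Δ1 c=1 e=1 a=1 g=1 clk=0 b=0 d=0 f=1
t2.Δ0 c=1 e=1 a=1 g=1 clk=0 b=0 d=0 f=1
t2.Δ1 c=1 e=1 a=1 g=1 clk=1 b=0 d=0 f=1
t2.Δ2 c=1 e=1 a=1 g=0 clk=1 b=0 d=0 f=1
t2.Δ3 c=1 e=1 a=1 g=0 clk=1 b=0 d=1 f=1
t2.Δ4 c=1 e=1 a=0 g=0 clk=1 b=0 d=1 f=1
t2.Δ5 c=0 e=1 a=0 g=0 clk=1 b=1 d=1 f=1
t2.Δ6 c=1 e=1 a=0 g=0 clk=1 b=1 d=1 f=1
t3.Δ0 c=1 e=1 a=0 g=0 clk=1 b=1 d=1 f=1
t3.Δ1 c=1 e=1 a=0 g=0 clk=0 b=1 d=1 f=1
t4.Δ0 c=1 e=1 a=0 g=0 clk=0 b=1 d=1 f=1
t4.Δ1 c=1 e=1 a=0 g=0 clk=1 b=1 d=1 f=1
t4.Δ2 c=1 e=1 a=0 g=1 clk=1 b=1 d=1 f=1
t4.Δ3 c=1 e=1 a=0 g=1 clk=1 b=1 d=0 f=1
t4.Δ4 c=1 e=1 a=1 g=1 clk=1 b=1 d=0 f=1
t4.Δ5 c=1 e=1 a=1 g=1 clk=1 b=0 d=0 f=1
t5.Δ0 c=1 e=1 a=1 g=1 clk=1 b=0 d=0 f=1
t5.Δ1 c=1 e=1 a=1 g=1 clk=0 b=0 d=0 f=1
t6.Δ0 c=1 e=1 a=1 g=1 clk=0 b=0 d=0 f=1
t6.Δ1 c=1 e=1 a=1 g=1 clk=1 b=0 d=0 f=1
t6.Δ2 c=1 e=1 a=1 g=0 clk=1 b=0 d=0 f=1
t6.Δ3 c=1 e=1 a=1 g=0 clk=1 b=0 d=1 f=1
t6.Δ4 c=1 e=1 a=0 g=0 clk=1 b=0 d=1 f=1
t6.Δ5 c=0 e=1 a=0 g=0 clk=1 b=1 d=1 f=1
t6.Δ6 c=1 e=1 a=0 g=0 clk=1 b=1 d=1 f=1
t7.Δ0 c=1 e=1 a=0 g=0 clk=1 b=1 d=1 f=1
t7.Δ1 c=1 e=1 a=0 g=0 clk=0 b=1 d=1 f=1
t8.Δ0 c=1 e=1 a=0 g=0 clk=0 b=1 d=1 f=1
t8.Δ1 c=1 e=1 a=0 g=0 clk=1 b=1 d=1 f=1
t8.Δ2 c=1 e=1 a=0 g=1 clk=1 b=1 d=1 f=1
t8.Δ3 c=1 e=1 a=0 g=1 clk=1 b=1 d=0 f=1
t8.Δ4 c=1 e=1 a=1 g=1 clk=1 b=1 d=0 f=1
t8.Δ5 c=1 e=1 a=1 g=1 clk=1 b=0 d=0 f=1
t9.Δ0 c=1 e=1 a=1 g=1 clk=1 b=0 d=0 f=1
t9.Δ1 c=1 e=1 a=1 g=1 clk=0 b=0 d=0 f=1
t10.Δ0 c=1 e=1 a=1 g=1 clk=0 b=0 d=0 f=1
t10.Δ1 c=1 e=1 a=1 g=1 clk=1 b=0 d=0 f=1
t10.Δ2 c=1 e=1 a=1 g=0 clk=1 b=0 d=0 f=1
t10.Δ3 c=1 e=1 a=1 g=0 clk=1 b=0 d=1 f=1
t10.Δ4 c=1 e=1 a=0 g=0 clk=1 b=0 d=1 f=1
t10.Δ5 c=0 e=1 a=0 g=0 clk=1 b=1 d=1 f=1
t10.Δ6 c=1 e=1 a=0 g=0 clk=1 b=1 d=1 f=1
t11.Δ0 c=1 e=1 a=0 g=0 clk=1 b=1 d=1 f=1
t11.Δ1 c=1 e=1 a=0 g=0 clk=0 b=1 d=1 f=1
t12.Δ0 c=1 e=1 a=0 g=0 clk=0 b=1 d=1 f=1
t12.Δ1 c=1 e=1 a=0 g=0 clk=1 b=1 d=1 f=1
t12.Δ2 c=1 e=1 a=0 g=1 clk=1 b=1 d=1 f=1
t12.Δ3 c=1 e=1 a=0 g=1 clk=1 b=1 d=0 f=1
t12.Δ4 c=1 e=1 a=1 g=1 clk=1 b=1 d=0 f=1
t12.Δ5 c=1 e=1 a=1 g=1 clk=1 b=0 d=0 f=1
t13.Δ0 c=1 e=1 a=1 g=1 clk=1 b=0 d=0 f=1
t13.Δ1 c=1 e=1 a=1 g=1 clk=0 b=0 d=0 f=1
t14.Δ0 c=1 e=1 a=1 g=1 clk=0 b=0 d=0 f=1
t14.Δ1 c=1 e=1 a=1 g=1 clk=1 b=0 d=0 f=1
t14.Δ2 c=1 e=1 a=1 g=0 clk=1 b=0 d=0 f=1
t14.Δ3 c=1 e=1 a=1 g=0 clk=1 b=0 d=1 f=1
t14.Δ4 c=1 e=1 a=0 g=0 clk=1 b=0 d=1 f=1
t14.Δ5 c=0 e=1 a=0 g=0 clk=1 b=1 d=1 f=1
t14.Δ6 c=1 e=1 a=0 g=0 clk=1 b=1 d=1 f=1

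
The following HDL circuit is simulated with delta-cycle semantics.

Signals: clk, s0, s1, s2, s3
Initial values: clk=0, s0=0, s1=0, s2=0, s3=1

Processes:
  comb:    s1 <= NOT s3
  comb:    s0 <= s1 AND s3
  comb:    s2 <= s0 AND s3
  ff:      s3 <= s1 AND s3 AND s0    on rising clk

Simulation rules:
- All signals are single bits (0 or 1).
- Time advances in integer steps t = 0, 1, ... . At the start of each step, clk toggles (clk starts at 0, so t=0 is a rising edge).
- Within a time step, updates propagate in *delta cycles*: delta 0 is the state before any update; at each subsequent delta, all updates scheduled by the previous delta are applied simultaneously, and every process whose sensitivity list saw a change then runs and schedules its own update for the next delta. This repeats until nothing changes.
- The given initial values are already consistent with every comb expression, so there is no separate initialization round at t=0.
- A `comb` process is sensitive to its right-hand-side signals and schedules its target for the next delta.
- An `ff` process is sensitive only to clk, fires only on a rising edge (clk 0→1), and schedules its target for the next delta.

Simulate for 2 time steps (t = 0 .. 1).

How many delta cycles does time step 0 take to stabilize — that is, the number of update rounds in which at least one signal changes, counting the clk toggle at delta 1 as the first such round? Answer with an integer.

t0.Δ0 s0=0 s2=0 s1=0 s3=1 clk=0
t0.Δ1 s0=0 s2=0 s1=0 s3=1 clk=1
t0.Δ2 s0=0 s2=0 s1=0 s3=0 clk=1
t0.Δ3 s0=0 s2=0 s1=1 s3=0 clk=1
t1.Δ0 s0=0 s2=0 s1=1 s3=0 clk=1
t1.Δ1 s0=0 s2=0 s1=1 s3=0 clk=0

3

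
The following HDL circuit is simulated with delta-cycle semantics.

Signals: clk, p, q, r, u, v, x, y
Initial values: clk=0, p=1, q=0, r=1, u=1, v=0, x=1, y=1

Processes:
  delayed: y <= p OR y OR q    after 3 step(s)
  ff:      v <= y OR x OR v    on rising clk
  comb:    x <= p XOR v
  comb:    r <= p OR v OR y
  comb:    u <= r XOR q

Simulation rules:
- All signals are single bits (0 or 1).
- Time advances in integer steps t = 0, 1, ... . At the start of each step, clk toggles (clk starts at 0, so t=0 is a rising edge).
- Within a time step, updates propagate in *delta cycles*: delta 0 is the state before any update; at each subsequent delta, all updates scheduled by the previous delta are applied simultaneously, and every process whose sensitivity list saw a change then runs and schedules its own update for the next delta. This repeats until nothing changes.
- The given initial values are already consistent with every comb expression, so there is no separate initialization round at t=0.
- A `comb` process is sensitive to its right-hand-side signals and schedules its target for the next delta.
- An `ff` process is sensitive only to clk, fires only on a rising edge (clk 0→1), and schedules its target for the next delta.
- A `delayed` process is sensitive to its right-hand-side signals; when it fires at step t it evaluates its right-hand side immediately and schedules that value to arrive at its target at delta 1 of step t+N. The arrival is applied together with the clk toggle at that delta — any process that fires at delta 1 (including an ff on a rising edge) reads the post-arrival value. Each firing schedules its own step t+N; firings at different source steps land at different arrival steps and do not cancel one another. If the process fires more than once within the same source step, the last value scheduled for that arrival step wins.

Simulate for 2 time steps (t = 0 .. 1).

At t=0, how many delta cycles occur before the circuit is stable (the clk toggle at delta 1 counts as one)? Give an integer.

t=0 Δ0: v=0 r=1 clk=0 q=0 u=1 x=1 p=1 y=1
  Δ1: clk:0→1
  Δ2: v:0→1
  Δ3: x:1→0
  (3Δ to stable)
t=1 Δ0: v=1 r=1 clk=1 q=0 u=1 x=0 p=1 y=1
  Δ1: clk:1→0
  (1Δ to stable)

3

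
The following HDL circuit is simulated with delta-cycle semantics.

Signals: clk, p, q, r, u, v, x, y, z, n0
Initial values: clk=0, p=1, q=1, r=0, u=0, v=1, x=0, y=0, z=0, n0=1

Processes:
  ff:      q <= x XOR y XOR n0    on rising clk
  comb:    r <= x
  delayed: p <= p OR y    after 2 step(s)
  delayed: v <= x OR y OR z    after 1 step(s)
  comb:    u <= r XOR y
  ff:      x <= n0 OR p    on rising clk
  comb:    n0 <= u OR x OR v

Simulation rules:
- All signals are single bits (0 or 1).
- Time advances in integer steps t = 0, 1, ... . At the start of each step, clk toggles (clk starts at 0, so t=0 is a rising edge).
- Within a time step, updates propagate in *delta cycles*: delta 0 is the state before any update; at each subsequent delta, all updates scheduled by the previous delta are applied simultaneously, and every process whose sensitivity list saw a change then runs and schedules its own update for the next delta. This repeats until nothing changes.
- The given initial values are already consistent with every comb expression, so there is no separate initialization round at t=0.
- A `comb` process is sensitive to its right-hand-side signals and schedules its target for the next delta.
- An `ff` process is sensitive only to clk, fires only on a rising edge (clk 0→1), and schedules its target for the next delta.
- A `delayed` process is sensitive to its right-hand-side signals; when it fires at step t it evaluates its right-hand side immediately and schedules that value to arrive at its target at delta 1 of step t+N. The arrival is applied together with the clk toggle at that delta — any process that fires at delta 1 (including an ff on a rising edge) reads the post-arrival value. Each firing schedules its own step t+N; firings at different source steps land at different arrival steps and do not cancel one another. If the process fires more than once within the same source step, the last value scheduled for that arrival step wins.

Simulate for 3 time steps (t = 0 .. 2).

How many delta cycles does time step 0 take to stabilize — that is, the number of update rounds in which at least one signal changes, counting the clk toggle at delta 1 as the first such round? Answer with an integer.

t=0 Δ0: r=0 n0=1 clk=0 y=0 p=1 x=0 v=1 q=1 z=0 u=0
  Δ1: clk:0→1
  Δ2: x:0→1
  Δ3: r:0→1
  Δ4: u:0→1
  (4Δ to stable)
t=1 Δ0: r=1 n0=1 clk=1 y=0 p=1 x=1 v=1 q=1 z=0 u=1
  Δ1: clk:1→0
  (1Δ to stable)
t=2 Δ0: r=1 n0=1 clk=0 y=0 p=1 x=1 v=1 q=1 z=0 u=1
  Δ1: clk:0→1
  Δ2: q:1→0
  (2Δ to stable)

4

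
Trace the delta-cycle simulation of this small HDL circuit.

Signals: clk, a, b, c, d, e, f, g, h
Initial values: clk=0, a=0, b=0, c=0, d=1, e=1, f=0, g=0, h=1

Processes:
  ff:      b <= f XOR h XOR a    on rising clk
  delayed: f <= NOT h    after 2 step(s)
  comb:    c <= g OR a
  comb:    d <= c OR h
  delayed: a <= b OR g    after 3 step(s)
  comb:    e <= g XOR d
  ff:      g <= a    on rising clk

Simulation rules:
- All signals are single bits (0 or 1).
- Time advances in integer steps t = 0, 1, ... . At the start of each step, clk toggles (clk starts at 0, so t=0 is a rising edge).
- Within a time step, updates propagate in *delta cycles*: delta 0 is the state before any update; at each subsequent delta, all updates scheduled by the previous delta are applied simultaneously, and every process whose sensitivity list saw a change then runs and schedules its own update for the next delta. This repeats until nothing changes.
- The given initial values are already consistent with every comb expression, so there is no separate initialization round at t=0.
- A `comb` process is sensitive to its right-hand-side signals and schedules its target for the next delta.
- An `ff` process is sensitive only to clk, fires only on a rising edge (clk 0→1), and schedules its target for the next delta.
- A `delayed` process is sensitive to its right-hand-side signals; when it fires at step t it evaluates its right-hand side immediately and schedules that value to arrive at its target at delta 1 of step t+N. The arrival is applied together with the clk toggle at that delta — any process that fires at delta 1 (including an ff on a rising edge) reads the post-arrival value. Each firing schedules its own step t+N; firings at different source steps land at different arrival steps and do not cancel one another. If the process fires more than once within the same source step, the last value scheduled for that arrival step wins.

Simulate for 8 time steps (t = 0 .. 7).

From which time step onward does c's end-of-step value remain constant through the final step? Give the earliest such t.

t=0 Δ0: d=1 g=0 clk=0 b=0 e=1 c=0 f=0 h=1 a=0
  Δ1: clk:0→1
  Δ2: b:0→1
  (2Δ to stable)
t=1 Δ0: d=1 g=0 clk=1 b=1 e=1 c=0 f=0 h=1 a=0
  Δ1: clk:1→0
  (1Δ to stable)
t=2 Δ0: d=1 g=0 clk=0 b=1 e=1 c=0 f=0 h=1 a=0
  Δ1: clk:0→1
  (1Δ to stable)
t=3 Δ0: d=1 g=0 clk=1 b=1 e=1 c=0 f=0 h=1 a=0
  Δ1: clk:1→0, a:0→1
  Δ2: c:0→1
  (2Δ to stable)
t=4 Δ0: d=1 g=0 clk=0 b=1 e=1 c=1 f=0 h=1 a=1
  Δ1: clk:0→1
  Δ2: g:0→1, b:1→0
  Δ3: e:1→0
  (3Δ to stable)
t=5 Δ0: d=1 g=1 clk=1 b=0 e=0 c=1 f=0 h=1 a=1
  Δ1: clk:1→0
  (1Δ to stable)
t=6 Δ0: d=1 g=1 clk=0 b=0 e=0 c=1 f=0 h=1 a=1
  Δ1: clk:0→1
  (1Δ to stable)
t=7 Δ0: d=1 g=1 clk=1 b=0 e=0 c=1 f=0 h=1 a=1
  Δ1: clk:1→0
  (1Δ to stable)

3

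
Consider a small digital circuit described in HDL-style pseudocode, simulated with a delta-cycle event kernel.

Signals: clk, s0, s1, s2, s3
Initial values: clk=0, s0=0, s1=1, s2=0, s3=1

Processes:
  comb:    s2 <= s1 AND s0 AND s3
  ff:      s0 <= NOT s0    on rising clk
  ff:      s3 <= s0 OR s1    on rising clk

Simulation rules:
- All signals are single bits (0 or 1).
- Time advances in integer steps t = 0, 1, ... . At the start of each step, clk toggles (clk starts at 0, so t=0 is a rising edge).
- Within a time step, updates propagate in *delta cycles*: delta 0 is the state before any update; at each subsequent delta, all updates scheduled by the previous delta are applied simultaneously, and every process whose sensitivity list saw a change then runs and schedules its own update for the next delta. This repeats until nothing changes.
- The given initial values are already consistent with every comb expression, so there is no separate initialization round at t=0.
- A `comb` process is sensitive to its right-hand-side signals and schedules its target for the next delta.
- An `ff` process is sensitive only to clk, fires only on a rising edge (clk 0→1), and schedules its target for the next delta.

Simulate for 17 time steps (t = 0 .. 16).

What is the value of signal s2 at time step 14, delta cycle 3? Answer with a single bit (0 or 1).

t=0 Δ0: s1=1 clk=0 s3=1 s2=0 s0=0
  Δ1: clk:0→1
  Δ2: s0:0→1
  Δ3: s2:0→1
  (3Δ to stable)
t=1 Δ0: s1=1 clk=1 s3=1 s2=1 s0=1
  Δ1: clk:1→0
  (1Δ to stable)
t=2 Δ0: s1=1 clk=0 s3=1 s2=1 s0=1
  Δ1: clk:0→1
  Δ2: s0:1→0
  Δ3: s2:1→0
  (3Δ to stable)
t=3 Δ0: s1=1 clk=1 s3=1 s2=0 s0=0
  Δ1: clk:1→0
  (1Δ to stable)
t=4 Δ0: s1=1 clk=0 s3=1 s2=0 s0=0
  Δ1: clk:0→1
  Δ2: s0:0→1
  Δ3: s2:0→1
  (3Δ to stable)
t=5 Δ0: s1=1 clk=1 s3=1 s2=1 s0=1
  Δ1: clk:1→0
  (1Δ to stable)
t=6 Δ0: s1=1 clk=0 s3=1 s2=1 s0=1
  Δ1: clk:0→1
  Δ2: s0:1→0
  Δ3: s2:1→0
  (3Δ to stable)
t=7 Δ0: s1=1 clk=1 s3=1 s2=0 s0=0
  Δ1: clk:1→0
  (1Δ to stable)
t=8 Δ0: s1=1 clk=0 s3=1 s2=0 s0=0
  Δ1: clk:0→1
  Δ2: s0:0→1
  Δ3: s2:0→1
  (3Δ to stable)
t=9 Δ0: s1=1 clk=1 s3=1 s2=1 s0=1
  Δ1: clk:1→0
  (1Δ to stable)
t=10 Δ0: s1=1 clk=0 s3=1 s2=1 s0=1
  Δ1: clk:0→1
  Δ2: s0:1→0
  Δ3: s2:1→0
  (3Δ to stable)
t=11 Δ0: s1=1 clk=1 s3=1 s2=0 s0=0
  Δ1: clk:1→0
  (1Δ to stable)
t=12 Δ0: s1=1 clk=0 s3=1 s2=0 s0=0
  Δ1: clk:0→1
  Δ2: s0:0→1
  Δ3: s2:0→1
  (3Δ to stable)
t=13 Δ0: s1=1 clk=1 s3=1 s2=1 s0=1
  Δ1: clk:1→0
  (1Δ to stable)
t=14 Δ0: s1=1 clk=0 s3=1 s2=1 s0=1
  Δ1: clk:0→1
  Δ2: s0:1→0
  Δ3: s2:1→0
  (3Δ to stable)
t=15 Δ0: s1=1 clk=1 s3=1 s2=0 s0=0
  Δ1: clk:1→0
  (1Δ to stable)
t=16 Δ0: s1=1 clk=0 s3=1 s2=0 s0=0
  Δ1: clk:0→1
  Δ2: s0:0→1
  Δ3: s2:0→1
  (3Δ to stable)

0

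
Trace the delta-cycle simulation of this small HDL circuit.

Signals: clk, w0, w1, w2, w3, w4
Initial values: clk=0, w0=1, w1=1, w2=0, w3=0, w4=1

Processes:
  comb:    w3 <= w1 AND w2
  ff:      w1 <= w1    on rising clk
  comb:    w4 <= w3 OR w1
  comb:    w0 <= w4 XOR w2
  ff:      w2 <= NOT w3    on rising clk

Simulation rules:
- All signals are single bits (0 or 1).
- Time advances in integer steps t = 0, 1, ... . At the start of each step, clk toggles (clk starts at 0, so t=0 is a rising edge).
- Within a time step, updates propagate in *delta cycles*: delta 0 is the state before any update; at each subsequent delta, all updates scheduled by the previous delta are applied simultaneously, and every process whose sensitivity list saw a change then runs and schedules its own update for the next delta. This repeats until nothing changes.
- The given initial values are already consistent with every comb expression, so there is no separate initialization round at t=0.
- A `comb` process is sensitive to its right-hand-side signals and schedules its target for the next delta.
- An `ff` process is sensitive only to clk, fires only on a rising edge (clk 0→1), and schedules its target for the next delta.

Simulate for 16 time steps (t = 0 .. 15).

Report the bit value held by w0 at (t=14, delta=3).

1

t=0 Δ0: w1=1 w4=1 clk=0 w3=0 w2=0 w0=1
  Δ1: clk:0→1
  Δ2: w2:0→1
  Δ3: w3:0→1, w0:1→0
  (3Δ to stable)
t=1 Δ0: w1=1 w4=1 clk=1 w3=1 w2=1 w0=0
  Δ1: clk:1→0
  (1Δ to stable)
t=2 Δ0: w1=1 w4=1 clk=0 w3=1 w2=1 w0=0
  Δ1: clk:0→1
  Δ2: w2:1→0
  Δ3: w3:1→0, w0:0→1
  (3Δ to stable)
t=3 Δ0: w1=1 w4=1 clk=1 w3=0 w2=0 w0=1
  Δ1: clk:1→0
  (1Δ to stable)
t=4 Δ0: w1=1 w4=1 clk=0 w3=0 w2=0 w0=1
  Δ1: clk:0→1
  Δ2: w2:0→1
  Δ3: w3:0→1, w0:1→0
  (3Δ to stable)
t=5 Δ0: w1=1 w4=1 clk=1 w3=1 w2=1 w0=0
  Δ1: clk:1→0
  (1Δ to stable)
t=6 Δ0: w1=1 w4=1 clk=0 w3=1 w2=1 w0=0
  Δ1: clk:0→1
  Δ2: w2:1→0
  Δ3: w3:1→0, w0:0→1
  (3Δ to stable)
t=7 Δ0: w1=1 w4=1 clk=1 w3=0 w2=0 w0=1
  Δ1: clk:1→0
  (1Δ to stable)
t=8 Δ0: w1=1 w4=1 clk=0 w3=0 w2=0 w0=1
  Δ1: clk:0→1
  Δ2: w2:0→1
  Δ3: w3:0→1, w0:1→0
  (3Δ to stable)
t=9 Δ0: w1=1 w4=1 clk=1 w3=1 w2=1 w0=0
  Δ1: clk:1→0
  (1Δ to stable)
t=10 Δ0: w1=1 w4=1 clk=0 w3=1 w2=1 w0=0
  Δ1: clk:0→1
  Δ2: w2:1→0
  Δ3: w3:1→0, w0:0→1
  (3Δ to stable)
t=11 Δ0: w1=1 w4=1 clk=1 w3=0 w2=0 w0=1
  Δ1: clk:1→0
  (1Δ to stable)
t=12 Δ0: w1=1 w4=1 clk=0 w3=0 w2=0 w0=1
  Δ1: clk:0→1
  Δ2: w2:0→1
  Δ3: w3:0→1, w0:1→0
  (3Δ to stable)
t=13 Δ0: w1=1 w4=1 clk=1 w3=1 w2=1 w0=0
  Δ1: clk:1→0
  (1Δ to stable)
t=14 Δ0: w1=1 w4=1 clk=0 w3=1 w2=1 w0=0
  Δ1: clk:0→1
  Δ2: w2:1→0
  Δ3: w3:1→0, w0:0→1
  (3Δ to stable)
t=15 Δ0: w1=1 w4=1 clk=1 w3=0 w2=0 w0=1
  Δ1: clk:1→0
  (1Δ to stable)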